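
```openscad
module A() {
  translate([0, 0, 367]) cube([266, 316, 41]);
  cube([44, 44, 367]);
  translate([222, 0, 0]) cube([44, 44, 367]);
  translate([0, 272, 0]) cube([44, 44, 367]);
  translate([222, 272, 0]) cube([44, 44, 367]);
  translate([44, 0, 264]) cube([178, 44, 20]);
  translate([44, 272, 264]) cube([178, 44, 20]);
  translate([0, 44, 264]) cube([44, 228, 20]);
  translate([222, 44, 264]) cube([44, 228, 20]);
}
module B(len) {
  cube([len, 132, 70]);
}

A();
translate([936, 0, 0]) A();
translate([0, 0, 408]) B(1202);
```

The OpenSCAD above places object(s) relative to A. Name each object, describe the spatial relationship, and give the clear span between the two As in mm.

A is a stool. B is a beam. A beam spans the tops of two stools. The clear span between the two stools is 670 mm.

Second stool starts at x = 936; first ends at x = 266; clear span = 936 − 266 = 670 mm.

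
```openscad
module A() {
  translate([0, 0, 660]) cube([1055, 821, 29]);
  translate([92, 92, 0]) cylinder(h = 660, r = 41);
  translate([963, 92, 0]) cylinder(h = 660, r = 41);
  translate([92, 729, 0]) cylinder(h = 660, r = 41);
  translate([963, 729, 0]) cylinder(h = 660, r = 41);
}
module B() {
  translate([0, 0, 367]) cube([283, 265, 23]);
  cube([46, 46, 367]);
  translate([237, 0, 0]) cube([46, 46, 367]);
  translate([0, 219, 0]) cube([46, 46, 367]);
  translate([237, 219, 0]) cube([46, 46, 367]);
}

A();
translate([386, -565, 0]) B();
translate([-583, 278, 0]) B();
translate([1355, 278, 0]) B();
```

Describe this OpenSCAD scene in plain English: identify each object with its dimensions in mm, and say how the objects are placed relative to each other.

A is a table with a 1055×821 mm rectangular top, 29 mm thick, top surface at z = 689 mm, supported by four round legs of 82 mm diameter, each leg's bounding box inset 51 mm from the nearest pair of top edges, running from the floor.

B is a simple wooden stool: a rectangular seat 283 mm (x) by 265 mm (y), 23 mm thick, top face at z = 390 mm, on four square legs, each 46×46 mm in cross-section. The legs rest on z = 0, each flush with a corner of the seat.

Three stools sit around the table at the −y, −x, +x sides.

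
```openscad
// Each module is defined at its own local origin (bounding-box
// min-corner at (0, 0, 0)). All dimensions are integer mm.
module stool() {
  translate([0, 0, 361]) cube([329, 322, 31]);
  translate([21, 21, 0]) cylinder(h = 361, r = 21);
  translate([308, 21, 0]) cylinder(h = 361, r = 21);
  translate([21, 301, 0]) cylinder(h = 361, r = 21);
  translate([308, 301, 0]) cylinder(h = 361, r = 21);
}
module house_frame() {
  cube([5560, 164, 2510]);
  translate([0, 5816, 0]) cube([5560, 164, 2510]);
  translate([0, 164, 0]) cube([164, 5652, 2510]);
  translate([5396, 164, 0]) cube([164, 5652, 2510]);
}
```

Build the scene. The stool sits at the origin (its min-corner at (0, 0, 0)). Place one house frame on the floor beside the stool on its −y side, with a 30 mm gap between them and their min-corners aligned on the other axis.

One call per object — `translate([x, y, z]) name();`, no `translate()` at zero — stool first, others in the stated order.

stool();
translate([0, -6010, 0]) house_frame();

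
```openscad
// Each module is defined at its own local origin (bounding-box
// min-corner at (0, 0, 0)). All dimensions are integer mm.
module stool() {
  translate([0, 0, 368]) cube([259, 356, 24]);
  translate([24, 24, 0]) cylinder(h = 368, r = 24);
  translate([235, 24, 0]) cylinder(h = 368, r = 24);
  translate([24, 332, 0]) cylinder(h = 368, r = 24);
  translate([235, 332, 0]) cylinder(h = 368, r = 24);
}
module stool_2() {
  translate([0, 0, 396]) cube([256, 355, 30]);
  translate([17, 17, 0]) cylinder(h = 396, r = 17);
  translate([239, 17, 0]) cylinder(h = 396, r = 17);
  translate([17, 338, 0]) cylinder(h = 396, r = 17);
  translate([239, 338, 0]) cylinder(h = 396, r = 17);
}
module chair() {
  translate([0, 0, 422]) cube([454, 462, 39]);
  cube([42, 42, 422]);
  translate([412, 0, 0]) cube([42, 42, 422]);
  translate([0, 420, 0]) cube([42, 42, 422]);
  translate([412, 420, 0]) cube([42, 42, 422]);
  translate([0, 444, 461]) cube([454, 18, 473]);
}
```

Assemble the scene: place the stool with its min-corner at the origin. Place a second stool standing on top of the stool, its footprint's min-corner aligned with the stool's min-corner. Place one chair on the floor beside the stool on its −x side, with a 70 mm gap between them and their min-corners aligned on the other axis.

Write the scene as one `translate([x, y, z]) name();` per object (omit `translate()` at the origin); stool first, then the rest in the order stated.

stool();
translate([0, 0, 392]) stool_2();
translate([-524, 0, 0]) chair();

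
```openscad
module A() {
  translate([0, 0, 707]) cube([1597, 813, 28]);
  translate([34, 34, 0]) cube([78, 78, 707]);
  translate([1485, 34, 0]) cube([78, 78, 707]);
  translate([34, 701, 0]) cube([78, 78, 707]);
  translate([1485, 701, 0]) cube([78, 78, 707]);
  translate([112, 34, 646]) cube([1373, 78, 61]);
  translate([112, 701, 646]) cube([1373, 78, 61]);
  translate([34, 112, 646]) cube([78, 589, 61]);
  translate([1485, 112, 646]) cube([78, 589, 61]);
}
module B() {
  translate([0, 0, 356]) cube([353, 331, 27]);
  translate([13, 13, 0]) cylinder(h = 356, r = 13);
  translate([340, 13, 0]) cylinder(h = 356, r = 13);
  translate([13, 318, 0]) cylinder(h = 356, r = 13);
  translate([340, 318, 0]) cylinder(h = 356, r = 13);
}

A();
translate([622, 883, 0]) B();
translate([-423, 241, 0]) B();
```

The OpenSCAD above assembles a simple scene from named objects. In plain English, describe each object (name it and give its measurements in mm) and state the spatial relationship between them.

A is a table with a 1597×813 mm rectangular top, 28 mm thick, top surface at z = 735 mm, supported by four 78×78 mm square legs, each inset 34 mm from the nearest pair of top edges, running from the floor. Four apron rails, 78 mm thick and 61 mm tall, run between adjacent legs with their top edges flush with the underside of the top and their outer faces flush with the legs' outer faces.

B is a simple wooden stool: a rectangular seat 353 mm (x) by 331 mm (y), 27 mm thick, top face at z = 383 mm, on four round legs, each 26 mm in diameter. The legs rest on z = 0, each leg's axis is inset half a diameter from the nearest pair of seat edges (so the leg's bounding box is flush with the corner).

Two stools sit around the table at the +y, −x sides.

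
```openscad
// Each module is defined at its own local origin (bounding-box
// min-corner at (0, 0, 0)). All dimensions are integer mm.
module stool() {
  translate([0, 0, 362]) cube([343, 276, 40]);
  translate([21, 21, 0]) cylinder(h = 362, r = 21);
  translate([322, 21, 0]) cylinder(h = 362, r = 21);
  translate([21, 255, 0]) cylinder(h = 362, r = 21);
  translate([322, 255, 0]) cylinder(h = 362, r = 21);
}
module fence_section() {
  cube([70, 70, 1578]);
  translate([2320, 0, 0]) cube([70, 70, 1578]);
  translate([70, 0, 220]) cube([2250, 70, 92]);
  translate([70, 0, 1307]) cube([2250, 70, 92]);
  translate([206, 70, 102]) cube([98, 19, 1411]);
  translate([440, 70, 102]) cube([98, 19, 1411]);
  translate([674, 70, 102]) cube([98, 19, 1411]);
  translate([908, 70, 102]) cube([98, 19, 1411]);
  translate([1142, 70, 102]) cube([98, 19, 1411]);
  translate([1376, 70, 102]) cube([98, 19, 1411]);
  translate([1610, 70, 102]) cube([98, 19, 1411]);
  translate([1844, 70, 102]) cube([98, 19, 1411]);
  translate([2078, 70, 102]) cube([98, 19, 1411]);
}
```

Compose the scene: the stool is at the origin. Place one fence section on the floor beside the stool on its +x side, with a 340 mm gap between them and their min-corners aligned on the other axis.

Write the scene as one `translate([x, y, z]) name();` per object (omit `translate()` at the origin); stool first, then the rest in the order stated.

stool();
translate([683, 0, 0]) fence_section();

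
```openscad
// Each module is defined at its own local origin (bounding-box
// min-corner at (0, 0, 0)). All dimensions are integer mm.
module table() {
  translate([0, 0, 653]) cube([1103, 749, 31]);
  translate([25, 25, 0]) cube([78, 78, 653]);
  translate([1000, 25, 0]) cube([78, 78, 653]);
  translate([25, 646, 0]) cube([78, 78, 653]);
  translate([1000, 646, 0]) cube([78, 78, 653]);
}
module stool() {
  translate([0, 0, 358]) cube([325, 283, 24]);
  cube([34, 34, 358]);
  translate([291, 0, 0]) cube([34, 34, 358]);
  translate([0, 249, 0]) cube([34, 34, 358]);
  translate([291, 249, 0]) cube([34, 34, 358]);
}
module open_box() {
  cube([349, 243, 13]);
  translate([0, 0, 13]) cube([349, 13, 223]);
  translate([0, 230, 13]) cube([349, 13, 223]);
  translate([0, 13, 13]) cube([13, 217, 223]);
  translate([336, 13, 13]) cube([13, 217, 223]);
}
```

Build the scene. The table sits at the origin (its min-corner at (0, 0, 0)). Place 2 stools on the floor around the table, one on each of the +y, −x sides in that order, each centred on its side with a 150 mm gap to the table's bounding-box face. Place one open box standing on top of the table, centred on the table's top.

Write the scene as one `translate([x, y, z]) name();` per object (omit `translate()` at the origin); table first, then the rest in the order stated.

table();
translate([389, 899, 0]) stool();
translate([-475, 233, 0]) stool();
translate([377, 253, 684]) open_box();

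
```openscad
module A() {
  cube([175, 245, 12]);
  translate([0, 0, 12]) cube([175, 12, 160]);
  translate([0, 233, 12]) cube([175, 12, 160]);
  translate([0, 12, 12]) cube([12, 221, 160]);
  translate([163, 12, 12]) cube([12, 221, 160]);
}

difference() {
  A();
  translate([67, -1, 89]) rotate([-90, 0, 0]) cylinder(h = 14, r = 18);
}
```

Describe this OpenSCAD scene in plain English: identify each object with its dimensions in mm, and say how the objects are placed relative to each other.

A is an open-topped rectangular box: outside dimensions 175×245×172 mm, with a uniform wall and base thickness of 12 mm. The base is a full 175×245 slab on the floor; four walls sit on top of the base. The front and back walls (the −y and +y sides) span the full width; the two side walls fit between them.

The open box has a circular hole of radius 18 mm through its front wall, centred at (x = 67, z = 89).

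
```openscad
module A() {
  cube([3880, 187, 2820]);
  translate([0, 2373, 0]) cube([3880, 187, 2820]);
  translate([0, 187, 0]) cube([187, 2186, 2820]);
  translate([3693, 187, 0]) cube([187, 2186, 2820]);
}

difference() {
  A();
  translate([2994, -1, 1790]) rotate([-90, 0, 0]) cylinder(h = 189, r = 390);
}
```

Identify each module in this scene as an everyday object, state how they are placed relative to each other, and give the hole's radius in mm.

The subtracted cylinder has r = 390 mm.

A is a house frame. The house frame has a circular hole through its front wall. The hole's radius is 390 mm.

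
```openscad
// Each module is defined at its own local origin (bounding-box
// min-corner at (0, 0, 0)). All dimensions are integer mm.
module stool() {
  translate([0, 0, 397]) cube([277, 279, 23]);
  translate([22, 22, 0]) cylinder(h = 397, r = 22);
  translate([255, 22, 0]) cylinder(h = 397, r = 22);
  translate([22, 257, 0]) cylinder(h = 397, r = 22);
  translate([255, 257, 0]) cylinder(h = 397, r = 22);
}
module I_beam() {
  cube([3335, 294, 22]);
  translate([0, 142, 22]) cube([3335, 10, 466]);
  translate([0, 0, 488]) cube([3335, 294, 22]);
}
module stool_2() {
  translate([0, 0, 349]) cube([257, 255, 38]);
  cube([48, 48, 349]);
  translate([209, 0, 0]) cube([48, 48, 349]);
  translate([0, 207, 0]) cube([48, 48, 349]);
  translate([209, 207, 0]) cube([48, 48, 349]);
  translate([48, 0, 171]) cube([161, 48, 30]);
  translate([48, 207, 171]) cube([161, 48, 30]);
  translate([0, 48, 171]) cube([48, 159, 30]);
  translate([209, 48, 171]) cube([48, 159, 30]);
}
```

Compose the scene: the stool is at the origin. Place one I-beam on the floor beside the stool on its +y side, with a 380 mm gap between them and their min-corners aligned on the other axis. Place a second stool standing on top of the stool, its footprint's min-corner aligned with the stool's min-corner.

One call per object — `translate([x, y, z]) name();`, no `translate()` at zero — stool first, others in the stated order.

stool();
translate([0, 659, 0]) I_beam();
translate([0, 0, 420]) stool_2();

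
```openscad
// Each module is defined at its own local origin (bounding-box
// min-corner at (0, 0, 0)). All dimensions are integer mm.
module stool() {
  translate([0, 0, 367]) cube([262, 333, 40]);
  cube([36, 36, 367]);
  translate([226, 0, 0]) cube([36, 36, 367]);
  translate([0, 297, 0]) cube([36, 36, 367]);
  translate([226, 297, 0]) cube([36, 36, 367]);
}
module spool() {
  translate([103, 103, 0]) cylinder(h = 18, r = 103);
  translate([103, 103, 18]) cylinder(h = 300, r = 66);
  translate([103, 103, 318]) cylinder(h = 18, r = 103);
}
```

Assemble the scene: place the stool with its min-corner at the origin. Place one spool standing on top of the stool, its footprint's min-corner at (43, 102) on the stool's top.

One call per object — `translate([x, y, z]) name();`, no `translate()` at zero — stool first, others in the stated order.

stool();
translate([43, 102, 407]) spool();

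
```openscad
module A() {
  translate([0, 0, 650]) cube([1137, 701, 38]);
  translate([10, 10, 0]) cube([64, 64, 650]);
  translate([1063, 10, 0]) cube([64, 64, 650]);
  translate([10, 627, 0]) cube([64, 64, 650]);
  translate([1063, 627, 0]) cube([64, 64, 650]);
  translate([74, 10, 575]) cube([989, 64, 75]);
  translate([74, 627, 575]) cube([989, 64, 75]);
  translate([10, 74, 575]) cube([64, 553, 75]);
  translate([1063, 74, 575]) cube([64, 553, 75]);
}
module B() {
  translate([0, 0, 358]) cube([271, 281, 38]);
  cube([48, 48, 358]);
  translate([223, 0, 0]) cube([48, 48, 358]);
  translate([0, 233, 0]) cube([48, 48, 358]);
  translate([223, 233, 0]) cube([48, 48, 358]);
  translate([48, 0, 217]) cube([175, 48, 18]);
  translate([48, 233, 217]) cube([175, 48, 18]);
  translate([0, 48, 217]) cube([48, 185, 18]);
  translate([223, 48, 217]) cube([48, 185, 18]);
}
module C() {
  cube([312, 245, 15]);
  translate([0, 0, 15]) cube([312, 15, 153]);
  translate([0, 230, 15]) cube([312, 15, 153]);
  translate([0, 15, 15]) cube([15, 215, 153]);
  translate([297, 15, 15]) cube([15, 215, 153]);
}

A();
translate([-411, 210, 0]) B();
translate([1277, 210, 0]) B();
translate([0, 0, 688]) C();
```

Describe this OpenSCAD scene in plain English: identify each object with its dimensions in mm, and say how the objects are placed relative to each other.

A is a rectangular dining table. The top is 1137×701×38 mm with its upper surface at z = 688 mm. It stands on four 64×64 mm square legs, each inset 10 mm from the nearest pair of top edges, running from the floor to the underside of the top. Four apron rails, 64 mm thick and 75 mm tall, run between adjacent legs with their top edges flush with the underside of the top and their outer faces flush with the legs' outer faces.

B is a four-legged stool. The seat is 271×281 mm, 38 mm thick, top at z = 396 mm. It stands on four square legs, each 48×48 mm in cross-section, from z = 0 to the seat underside, each flush with a corner of the seat. Four stretchers, 48 mm wide and 18 mm tall, connect adjacent legs with their undersides at z = 217 mm, each running between the inner faces of the legs it joins and aligned with the legs' outer faces on the other axis.

C is an open storage box with external size 312×245×168 mm and wall thickness 15 mm (the base is also 15 mm thick). The base covers the whole footprint; the four walls stand on the base, with the y-facing walls full-width and the x-facing walls fitting between their inner faces.

Two stools sit around the table at the −x, +x sides. The open box is on top of the table.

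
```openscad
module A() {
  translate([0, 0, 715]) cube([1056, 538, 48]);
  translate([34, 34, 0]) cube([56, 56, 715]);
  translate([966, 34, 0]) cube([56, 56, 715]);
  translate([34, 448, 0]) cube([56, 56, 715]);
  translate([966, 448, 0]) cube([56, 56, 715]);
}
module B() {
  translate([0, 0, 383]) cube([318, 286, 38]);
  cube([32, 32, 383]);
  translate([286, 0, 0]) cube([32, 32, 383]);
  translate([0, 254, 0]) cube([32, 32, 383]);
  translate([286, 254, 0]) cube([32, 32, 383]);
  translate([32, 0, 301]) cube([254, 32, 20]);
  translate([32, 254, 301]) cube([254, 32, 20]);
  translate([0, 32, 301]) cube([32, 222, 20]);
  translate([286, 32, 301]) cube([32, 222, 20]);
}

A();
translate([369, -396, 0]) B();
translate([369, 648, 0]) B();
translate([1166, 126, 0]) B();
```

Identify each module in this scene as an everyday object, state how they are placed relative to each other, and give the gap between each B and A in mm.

A is a table. B is a stool. Three stools sit around the table at the −y, +y, +x sides. The gap between each stool and the table is 110 mm.

Each stool's nearest face is 110 mm from the table's bounding box.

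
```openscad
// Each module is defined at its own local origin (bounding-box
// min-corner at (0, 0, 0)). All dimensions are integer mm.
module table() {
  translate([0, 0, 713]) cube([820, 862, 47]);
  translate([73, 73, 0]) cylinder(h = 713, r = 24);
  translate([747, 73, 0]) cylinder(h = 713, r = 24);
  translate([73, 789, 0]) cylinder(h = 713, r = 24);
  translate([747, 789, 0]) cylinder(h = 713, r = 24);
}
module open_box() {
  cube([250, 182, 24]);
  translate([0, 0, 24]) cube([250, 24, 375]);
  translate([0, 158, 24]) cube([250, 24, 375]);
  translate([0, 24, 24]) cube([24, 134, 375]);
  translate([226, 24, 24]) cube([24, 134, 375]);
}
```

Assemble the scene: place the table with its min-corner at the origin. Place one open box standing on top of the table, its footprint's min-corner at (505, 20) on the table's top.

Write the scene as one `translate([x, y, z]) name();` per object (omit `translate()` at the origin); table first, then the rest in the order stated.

table();
translate([505, 20, 760]) open_box();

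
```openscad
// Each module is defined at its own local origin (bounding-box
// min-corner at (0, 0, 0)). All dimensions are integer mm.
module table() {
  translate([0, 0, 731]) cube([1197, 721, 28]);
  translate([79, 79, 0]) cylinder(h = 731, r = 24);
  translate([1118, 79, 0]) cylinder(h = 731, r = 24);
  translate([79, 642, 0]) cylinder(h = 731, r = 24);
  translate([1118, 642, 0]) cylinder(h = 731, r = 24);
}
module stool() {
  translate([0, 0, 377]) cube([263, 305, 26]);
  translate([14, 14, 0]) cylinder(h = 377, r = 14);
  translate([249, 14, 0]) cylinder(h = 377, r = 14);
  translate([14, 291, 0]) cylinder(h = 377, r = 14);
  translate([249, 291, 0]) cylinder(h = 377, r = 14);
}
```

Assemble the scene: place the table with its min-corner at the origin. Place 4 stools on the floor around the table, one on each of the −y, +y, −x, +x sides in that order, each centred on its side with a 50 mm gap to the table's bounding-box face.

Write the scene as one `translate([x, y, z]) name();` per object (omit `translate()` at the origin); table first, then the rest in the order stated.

table();
translate([467, -355, 0]) stool();
translate([467, 771, 0]) stool();
translate([-313, 208, 0]) stool();
translate([1247, 208, 0]) stool();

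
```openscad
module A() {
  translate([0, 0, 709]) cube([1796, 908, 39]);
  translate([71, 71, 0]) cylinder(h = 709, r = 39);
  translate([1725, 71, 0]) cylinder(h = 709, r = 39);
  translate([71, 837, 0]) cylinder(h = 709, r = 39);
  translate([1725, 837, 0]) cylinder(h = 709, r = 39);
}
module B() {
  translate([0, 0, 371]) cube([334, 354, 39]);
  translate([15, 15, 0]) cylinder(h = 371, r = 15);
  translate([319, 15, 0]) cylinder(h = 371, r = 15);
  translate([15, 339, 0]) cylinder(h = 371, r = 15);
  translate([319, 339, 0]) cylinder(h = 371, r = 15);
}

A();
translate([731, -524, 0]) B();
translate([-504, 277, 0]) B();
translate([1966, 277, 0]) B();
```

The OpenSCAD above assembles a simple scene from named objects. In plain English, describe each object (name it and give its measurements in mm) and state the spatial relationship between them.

A is a table: top 1796 mm (x) × 908 mm (y), 39 mm thick, upper face at z = 748 mm, on four round legs of 78 mm diameter, each leg's bounding box inset 32 mm from the nearest pair of top edges, running from z = 0 to the bottom of the top.

B is a simple wooden stool: a rectangular seat 334 mm (x) by 354 mm (y), 39 mm thick, top face at z = 410 mm, on four round legs, each 30 mm in diameter. The legs rest on z = 0, each leg's axis is inset half a diameter from the nearest pair of seat edges (so the leg's bounding box is flush with the corner).

Three stools sit around the table at the −y, −x, +x sides.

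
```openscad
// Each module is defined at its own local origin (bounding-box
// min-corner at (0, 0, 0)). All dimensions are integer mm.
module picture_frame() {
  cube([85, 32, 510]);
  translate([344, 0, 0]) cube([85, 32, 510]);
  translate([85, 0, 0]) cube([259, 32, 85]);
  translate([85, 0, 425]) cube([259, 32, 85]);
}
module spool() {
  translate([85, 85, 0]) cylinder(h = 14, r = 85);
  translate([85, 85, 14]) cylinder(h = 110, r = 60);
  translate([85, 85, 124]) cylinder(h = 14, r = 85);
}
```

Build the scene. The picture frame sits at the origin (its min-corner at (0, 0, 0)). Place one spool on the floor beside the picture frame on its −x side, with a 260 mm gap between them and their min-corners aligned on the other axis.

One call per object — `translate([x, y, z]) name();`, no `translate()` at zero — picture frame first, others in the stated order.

picture_frame();
translate([-430, 0, 0]) spool();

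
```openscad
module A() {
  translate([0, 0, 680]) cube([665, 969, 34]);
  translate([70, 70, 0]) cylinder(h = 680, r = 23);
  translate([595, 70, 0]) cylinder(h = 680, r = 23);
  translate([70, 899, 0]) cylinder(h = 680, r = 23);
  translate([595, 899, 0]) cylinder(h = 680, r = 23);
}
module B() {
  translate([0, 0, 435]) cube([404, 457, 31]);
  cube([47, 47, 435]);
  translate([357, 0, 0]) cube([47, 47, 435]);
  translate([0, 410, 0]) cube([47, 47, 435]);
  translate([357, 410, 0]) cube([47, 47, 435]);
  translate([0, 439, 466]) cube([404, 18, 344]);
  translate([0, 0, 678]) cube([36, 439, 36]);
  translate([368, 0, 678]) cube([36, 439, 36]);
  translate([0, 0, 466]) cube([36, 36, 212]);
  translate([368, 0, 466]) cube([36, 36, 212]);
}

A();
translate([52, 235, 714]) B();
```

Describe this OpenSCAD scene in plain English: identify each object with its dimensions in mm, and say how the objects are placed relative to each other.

A is a table with a 665×969 mm rectangular top, 34 mm thick, top surface at z = 714 mm, supported by four round legs of 46 mm diameter, each leg's bounding box inset 47 mm from the nearest pair of top edges, running from the floor.

B is a chair. The seat is a 404×457×31 mm slab with its top at z = 466 mm, on four 47×47 mm corner legs (flush with the seat edges, standing on z = 0). A flat backrest 18 mm thick, 344 mm tall, spans the full seat width and rises from the seat top along its +y edge, rear face flush with the rear of the seat. Two armrests of 36×36 mm section run along each side from the seat's front edge to the front of the backrest, top faces 248 mm above the seat top and outer faces flush with the seat's x-edges; a 36×36 mm post under the front of each armrest stands on the seat at the front corner.

The chair is on top of the table.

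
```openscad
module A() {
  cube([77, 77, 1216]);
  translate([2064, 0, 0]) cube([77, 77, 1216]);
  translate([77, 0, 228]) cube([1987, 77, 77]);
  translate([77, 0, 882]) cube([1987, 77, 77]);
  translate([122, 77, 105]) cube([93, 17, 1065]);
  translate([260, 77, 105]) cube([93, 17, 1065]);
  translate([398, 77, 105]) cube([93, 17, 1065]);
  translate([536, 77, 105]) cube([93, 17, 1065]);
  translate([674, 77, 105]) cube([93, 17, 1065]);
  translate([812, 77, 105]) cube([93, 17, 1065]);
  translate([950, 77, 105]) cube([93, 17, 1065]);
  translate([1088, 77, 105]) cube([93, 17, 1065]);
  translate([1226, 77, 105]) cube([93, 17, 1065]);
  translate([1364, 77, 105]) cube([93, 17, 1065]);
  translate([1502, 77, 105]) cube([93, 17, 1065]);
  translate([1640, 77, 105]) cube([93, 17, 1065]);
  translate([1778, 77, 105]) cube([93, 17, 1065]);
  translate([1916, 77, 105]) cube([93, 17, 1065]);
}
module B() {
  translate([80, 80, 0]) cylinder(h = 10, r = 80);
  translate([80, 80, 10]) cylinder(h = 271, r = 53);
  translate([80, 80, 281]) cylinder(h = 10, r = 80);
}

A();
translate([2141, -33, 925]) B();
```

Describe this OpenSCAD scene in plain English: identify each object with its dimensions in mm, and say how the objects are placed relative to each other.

A is a fence section. Two 77×77 mm posts, 1216 mm tall, stand on the floor with a clear span of 1987 mm between their inner faces. Two horizontal rails of 77×77 mm section span the gap between the posts with their undersides at z = 228 mm and z = 882 mm, flush with the posts' −y face. 14 pickets, each 93 mm wide, 17 mm thick and 1065 mm tall, are fixed to the +y face of the rails with their bottoms at z = 105 mm, evenly spaced across the span with equal gaps (rounded down to the nearest mm) at the −x end and between each pair — any rounding remainder accumulates at the +x end.

B is a spool: two coaxial disc flanges of radius 80 mm and thickness 10 mm, joined by a core cylinder of radius 53 mm and height 271 mm. The lower flange rests on z = 0 and the three cylinders share a vertical axis.

The spool is beside the fence section with their tops flush at z = 1216.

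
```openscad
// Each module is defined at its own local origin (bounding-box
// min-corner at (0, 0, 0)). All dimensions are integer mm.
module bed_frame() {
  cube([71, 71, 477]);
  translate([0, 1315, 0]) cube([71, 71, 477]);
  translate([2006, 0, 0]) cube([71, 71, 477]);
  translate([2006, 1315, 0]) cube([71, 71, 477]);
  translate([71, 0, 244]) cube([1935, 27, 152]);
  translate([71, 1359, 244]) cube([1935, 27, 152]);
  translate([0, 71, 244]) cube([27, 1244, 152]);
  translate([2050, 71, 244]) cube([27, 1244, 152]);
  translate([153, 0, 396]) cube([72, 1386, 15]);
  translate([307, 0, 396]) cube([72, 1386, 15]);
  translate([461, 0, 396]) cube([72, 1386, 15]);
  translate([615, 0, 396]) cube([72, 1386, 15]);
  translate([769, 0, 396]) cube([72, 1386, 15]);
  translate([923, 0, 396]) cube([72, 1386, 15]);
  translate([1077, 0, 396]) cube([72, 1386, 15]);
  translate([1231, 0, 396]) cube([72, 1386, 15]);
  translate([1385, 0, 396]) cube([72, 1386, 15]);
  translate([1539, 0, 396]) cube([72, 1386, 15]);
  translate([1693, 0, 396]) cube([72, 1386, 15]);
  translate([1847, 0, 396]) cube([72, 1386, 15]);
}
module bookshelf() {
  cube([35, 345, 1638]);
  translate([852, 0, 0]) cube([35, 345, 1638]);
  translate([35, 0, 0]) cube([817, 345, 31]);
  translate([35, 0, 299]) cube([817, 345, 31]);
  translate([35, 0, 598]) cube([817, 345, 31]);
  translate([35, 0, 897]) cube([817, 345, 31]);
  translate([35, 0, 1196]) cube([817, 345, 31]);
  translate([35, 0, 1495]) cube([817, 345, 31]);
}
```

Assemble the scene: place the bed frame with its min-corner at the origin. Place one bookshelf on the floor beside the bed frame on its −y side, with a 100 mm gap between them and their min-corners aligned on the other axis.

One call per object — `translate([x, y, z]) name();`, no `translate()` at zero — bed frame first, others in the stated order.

bed_frame();
translate([0, -445, 0]) bookshelf();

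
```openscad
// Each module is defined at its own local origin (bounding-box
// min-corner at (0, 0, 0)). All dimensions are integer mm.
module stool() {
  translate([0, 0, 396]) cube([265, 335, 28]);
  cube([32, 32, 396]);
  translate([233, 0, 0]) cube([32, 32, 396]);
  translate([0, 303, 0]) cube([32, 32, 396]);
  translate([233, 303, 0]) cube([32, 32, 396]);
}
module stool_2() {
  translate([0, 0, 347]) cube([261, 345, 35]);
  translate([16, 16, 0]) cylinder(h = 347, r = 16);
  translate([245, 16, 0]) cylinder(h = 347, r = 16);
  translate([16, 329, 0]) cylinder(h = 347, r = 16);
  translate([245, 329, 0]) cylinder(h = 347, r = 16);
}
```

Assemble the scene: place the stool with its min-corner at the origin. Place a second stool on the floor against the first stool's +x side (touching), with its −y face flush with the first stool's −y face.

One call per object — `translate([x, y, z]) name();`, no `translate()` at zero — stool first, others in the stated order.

stool();
translate([265, 0, 0]) stool_2();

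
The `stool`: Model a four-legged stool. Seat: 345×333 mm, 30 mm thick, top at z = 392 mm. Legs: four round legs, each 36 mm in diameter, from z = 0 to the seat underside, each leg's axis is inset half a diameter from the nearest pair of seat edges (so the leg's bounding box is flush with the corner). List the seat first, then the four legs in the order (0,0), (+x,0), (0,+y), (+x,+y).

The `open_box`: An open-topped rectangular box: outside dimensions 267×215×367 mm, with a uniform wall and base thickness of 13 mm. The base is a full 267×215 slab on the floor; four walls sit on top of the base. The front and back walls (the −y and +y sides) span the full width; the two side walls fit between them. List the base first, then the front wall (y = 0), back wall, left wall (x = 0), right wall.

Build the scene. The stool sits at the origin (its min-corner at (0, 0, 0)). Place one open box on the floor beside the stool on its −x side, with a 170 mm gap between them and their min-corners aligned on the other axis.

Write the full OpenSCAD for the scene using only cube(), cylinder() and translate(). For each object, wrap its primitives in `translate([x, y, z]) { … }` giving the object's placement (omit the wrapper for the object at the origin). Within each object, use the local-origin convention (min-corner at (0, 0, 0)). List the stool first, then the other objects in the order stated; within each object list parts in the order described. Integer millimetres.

translate([0, 0, 362]) cube([345, 333, 30]);
translate([18, 18, 0]) cylinder(h = 362, r = 18);
translate([327, 18, 0]) cylinder(h = 362, r = 18);
translate([18, 315, 0]) cylinder(h = 362, r = 18);
translate([327, 315, 0]) cylinder(h = 362, r = 18);
translate([-437, 0, 0]) {
  cube([267, 215, 13]);
  translate([0, 0, 13]) cube([267, 13, 354]);
  translate([0, 202, 13]) cube([267, 13, 354]);
  translate([0, 13, 13]) cube([13, 189, 354]);
  translate([254, 13, 13]) cube([13, 189, 354]);
}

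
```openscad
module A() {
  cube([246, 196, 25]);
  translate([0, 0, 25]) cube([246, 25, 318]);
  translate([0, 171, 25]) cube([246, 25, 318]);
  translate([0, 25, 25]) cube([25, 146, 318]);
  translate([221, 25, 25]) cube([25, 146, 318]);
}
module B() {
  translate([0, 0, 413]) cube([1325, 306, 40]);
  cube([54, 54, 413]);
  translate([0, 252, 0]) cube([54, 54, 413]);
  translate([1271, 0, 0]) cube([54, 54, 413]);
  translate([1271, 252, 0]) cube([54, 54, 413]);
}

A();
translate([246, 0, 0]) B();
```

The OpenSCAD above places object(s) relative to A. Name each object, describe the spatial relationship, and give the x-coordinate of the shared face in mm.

The open box's +x face and the bench's −x face are both at x = 246 mm.

A is an open box. B is a bench. The bench is against the open box's +x side, with their −y faces flush. The x-coordinate of the shared face is 246 mm.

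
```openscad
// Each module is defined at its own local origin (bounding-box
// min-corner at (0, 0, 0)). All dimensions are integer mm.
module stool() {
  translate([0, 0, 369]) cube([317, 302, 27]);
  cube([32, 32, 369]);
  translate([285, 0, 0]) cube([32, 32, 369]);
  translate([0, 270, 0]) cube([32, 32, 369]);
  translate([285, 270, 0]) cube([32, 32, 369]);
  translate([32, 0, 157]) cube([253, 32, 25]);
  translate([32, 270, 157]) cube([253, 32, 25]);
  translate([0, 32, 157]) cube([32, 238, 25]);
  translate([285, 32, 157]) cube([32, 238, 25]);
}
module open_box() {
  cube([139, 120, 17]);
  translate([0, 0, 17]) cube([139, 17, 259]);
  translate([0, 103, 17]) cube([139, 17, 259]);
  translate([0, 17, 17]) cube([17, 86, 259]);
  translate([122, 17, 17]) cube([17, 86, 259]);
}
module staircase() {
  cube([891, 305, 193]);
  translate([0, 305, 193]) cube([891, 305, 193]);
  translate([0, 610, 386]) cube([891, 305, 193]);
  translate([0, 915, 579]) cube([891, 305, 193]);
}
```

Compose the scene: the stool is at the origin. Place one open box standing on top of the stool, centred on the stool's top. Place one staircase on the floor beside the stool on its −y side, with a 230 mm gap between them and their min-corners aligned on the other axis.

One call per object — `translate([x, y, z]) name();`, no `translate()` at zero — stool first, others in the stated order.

stool();
translate([89, 91, 396]) open_box();
translate([0, -1450, 0]) staircase();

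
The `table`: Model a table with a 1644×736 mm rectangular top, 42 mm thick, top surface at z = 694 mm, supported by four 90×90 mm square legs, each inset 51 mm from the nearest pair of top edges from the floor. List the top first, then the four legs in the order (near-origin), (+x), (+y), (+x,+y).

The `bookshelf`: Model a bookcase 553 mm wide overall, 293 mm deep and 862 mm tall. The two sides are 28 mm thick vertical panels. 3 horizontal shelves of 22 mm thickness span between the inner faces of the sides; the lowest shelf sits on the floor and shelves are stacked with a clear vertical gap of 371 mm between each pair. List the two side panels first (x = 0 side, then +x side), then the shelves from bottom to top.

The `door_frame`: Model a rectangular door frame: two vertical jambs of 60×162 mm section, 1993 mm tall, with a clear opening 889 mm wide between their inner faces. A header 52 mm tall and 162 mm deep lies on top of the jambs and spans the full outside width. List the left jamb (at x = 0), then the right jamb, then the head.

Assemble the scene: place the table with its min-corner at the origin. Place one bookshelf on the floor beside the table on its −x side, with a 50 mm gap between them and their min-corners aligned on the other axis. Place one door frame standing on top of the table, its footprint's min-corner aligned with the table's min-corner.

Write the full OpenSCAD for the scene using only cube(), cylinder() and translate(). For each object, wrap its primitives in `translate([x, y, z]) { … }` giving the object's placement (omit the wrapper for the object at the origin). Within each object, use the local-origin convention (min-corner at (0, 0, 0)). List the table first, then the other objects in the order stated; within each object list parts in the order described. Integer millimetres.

translate([0, 0, 652]) cube([1644, 736, 42]);
translate([51, 51, 0]) cube([90, 90, 652]);
translate([1503, 51, 0]) cube([90, 90, 652]);
translate([51, 595, 0]) cube([90, 90, 652]);
translate([1503, 595, 0]) cube([90, 90, 652]);
translate([-603, 0, 0]) {
  cube([28, 293, 862]);
  translate([525, 0, 0]) cube([28, 293, 862]);
  translate([28, 0, 0]) cube([497, 293, 22]);
  translate([28, 0, 393]) cube([497, 293, 22]);
  translate([28, 0, 786]) cube([497, 293, 22]);
}
translate([0, 0, 694]) {
  cube([60, 162, 1993]);
  translate([949, 0, 0]) cube([60, 162, 1993]);
  translate([0, 0, 1993]) cube([1009, 162, 52]);
}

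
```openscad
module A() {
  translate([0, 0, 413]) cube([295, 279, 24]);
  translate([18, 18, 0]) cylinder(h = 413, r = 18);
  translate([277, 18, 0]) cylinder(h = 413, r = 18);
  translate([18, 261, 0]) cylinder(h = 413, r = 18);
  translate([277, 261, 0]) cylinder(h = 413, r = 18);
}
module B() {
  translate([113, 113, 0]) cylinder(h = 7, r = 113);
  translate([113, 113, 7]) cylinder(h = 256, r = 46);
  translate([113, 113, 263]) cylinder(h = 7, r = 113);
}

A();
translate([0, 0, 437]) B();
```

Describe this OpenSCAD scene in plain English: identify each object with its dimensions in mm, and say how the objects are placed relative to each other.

A is a simple wooden stool: a rectangular seat 295 mm (x) by 279 mm (y), 24 mm thick, top face at z = 437 mm, on four round legs, each 36 mm in diameter. The legs rest on z = 0, each leg's axis is inset half a diameter from the nearest pair of seat edges (so the leg's bounding box is flush with the corner).

B is a spool: two coaxial disc flanges of radius 113 mm and thickness 7 mm, joined by a core cylinder of radius 46 mm and height 256 mm. The lower flange rests on z = 0 and the three cylinders share a vertical axis.

The spool is on top of the stool.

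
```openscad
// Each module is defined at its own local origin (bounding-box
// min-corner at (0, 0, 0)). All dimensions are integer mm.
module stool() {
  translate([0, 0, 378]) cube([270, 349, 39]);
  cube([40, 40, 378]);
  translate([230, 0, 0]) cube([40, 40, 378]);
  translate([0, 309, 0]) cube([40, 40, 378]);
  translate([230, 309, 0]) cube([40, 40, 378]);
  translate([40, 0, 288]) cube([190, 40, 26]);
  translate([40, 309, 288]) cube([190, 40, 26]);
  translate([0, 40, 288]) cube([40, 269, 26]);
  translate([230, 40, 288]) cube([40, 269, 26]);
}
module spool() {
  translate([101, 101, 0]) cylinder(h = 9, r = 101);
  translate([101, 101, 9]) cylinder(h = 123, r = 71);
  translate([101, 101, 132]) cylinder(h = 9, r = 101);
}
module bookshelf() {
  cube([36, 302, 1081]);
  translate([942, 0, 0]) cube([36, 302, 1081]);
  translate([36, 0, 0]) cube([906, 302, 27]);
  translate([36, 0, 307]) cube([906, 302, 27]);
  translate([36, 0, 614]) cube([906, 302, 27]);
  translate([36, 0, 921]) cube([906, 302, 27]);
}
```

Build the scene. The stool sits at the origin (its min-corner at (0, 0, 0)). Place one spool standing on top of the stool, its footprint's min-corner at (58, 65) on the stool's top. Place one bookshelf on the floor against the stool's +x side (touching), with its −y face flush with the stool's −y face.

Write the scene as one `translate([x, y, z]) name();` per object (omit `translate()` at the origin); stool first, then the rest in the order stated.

stool();
translate([58, 65, 417]) spool();
translate([270, 0, 0]) bookshelf();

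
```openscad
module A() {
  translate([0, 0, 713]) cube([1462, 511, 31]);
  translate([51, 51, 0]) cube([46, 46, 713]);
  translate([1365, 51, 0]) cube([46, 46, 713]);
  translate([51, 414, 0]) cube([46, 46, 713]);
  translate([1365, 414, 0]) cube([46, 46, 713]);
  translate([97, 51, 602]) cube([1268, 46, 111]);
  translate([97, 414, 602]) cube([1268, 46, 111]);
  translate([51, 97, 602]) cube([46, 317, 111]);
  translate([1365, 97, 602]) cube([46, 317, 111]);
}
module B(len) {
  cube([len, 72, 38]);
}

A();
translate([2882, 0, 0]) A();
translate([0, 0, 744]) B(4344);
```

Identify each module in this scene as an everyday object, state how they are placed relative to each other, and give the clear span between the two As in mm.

A is a table. B is a beam. A beam spans the tops of two tables. The clear span between the two tables is 1420 mm.

Second table starts at x = 2882; first ends at x = 1462; clear span = 2882 − 1462 = 1420 mm.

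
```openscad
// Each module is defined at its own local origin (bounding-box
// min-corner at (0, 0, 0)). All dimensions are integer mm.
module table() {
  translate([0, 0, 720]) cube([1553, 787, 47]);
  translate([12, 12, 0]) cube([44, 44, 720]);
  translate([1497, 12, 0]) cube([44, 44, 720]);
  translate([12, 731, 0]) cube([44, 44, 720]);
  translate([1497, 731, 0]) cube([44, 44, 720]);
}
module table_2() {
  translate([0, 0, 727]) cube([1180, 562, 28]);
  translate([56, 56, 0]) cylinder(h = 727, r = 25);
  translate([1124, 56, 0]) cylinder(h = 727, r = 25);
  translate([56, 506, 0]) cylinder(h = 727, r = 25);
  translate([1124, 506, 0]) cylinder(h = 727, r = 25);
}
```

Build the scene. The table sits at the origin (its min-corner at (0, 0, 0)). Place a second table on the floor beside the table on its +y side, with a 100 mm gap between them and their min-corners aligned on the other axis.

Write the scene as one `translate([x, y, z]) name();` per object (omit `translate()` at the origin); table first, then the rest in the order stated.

table();
translate([0, 887, 0]) table_2();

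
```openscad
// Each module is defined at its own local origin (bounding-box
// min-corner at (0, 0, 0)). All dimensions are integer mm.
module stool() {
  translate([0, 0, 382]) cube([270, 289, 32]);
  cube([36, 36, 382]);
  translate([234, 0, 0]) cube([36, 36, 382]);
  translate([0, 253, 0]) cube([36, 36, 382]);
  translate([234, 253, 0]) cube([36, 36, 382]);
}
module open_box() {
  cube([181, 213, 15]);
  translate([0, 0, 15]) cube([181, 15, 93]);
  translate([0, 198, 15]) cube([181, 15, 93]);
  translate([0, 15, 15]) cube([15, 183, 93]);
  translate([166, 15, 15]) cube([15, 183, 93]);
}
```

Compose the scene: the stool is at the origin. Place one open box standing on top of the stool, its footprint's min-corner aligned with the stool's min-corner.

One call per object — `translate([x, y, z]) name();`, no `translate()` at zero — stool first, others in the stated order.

stool();
translate([0, 0, 414]) open_box();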